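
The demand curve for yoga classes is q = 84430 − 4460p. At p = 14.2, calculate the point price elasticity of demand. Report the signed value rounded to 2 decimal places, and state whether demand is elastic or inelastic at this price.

-3.00; elastic

dq/dp = −4460. At p = 14.2, q = 84430 − 4460(14.2) = 21098.
Ed = (dq/dp)·(p/q) = −4460 × (14.2/21098) = -3.0018…
|Ed| = 3.00 > 1, so demand is elastic.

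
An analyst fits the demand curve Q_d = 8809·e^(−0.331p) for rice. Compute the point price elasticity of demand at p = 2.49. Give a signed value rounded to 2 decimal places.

-0.82

dQ_d/dp = −0.331·Q_d = -1278.83. At p = 2.49, Q_d = 3863.54.
Ed = (dQ_d/dp)·(p/Q_d) = (-1278.83) × (2.49/3863.54) = -0.8241…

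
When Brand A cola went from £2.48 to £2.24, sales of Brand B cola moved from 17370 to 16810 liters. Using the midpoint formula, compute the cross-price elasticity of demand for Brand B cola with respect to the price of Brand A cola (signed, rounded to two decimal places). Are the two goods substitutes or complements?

%ΔQ_{Brand B cola} = (16810 − 17370)/avg = -560/17090 = -0.032767…
%ΔP_{Brand A cola} = (2.24 − 2.48)/avg = -0.24/2.36 = -0.101694…
E_cross = (-560/17090) / (-0.24/2.36) = 0.3222…
E_cross > 0 ⇒ the goods are substitutes.

0.32; substitutes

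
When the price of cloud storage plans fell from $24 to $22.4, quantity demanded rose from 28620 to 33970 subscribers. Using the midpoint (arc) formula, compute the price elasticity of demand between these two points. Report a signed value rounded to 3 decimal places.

%ΔQ = (33970 − 28620) / [(28620 + 33970)/2] = 5350/31295 = 0.170953…
%ΔP = (22.4 − 24) / [(24 + 22.4)/2] = -1.6/23.2 = -0.068965…
Arc Ed = %ΔQ / %ΔP = (5350/31295) / (-1.6/23.2) = -2.47883…

-2.479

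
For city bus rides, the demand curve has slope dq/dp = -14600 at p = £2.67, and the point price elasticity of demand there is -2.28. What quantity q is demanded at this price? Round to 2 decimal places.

Ed = (dq/dp)·(p/q) ⇒ q = (dq/dp)·p/Ed = (-14600)·2.67/(-2.28) = 17097.3684…

17097.37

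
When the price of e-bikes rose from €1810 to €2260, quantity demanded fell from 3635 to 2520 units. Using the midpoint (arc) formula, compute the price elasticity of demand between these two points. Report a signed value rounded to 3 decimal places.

%ΔQ = (2520 − 3635) / [(3635 + 2520)/2] = -1115/3077.5 = -0.362307…
%ΔP = (2260 − 1810) / [(1810 + 2260)/2] = 450/2035 = 0.221130…
Arc Ed = %ΔQ / %ΔP = (-1115/3077.5) / (450/2035) = -1.63843…

-1.638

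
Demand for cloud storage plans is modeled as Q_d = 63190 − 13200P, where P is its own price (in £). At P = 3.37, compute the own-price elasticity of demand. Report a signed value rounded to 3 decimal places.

At the given values, Q_d = 63190 − 13200(3.37) = 18706.
∂Q_d/∂P = −13200.
E = (-13200) × (3.37/18706) = -2.37806…

-2.378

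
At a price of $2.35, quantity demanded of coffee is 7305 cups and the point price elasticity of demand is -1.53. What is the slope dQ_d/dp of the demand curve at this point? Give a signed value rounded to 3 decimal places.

-4756.021

Ed = (dQ_d/dp)·(p/Q_d) ⇒ dQ_d/dp = Ed·Q_d/p = (-1.53)·7305/2.35 = -4756.02127…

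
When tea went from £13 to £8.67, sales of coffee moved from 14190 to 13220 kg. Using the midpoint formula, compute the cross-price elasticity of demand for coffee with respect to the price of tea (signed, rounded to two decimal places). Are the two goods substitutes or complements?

0.18; substitutes

%ΔQ_{coffee} = (13220 − 14190)/avg = -970/13705 = -0.070777…
%ΔP_{tea} = (8.67 − 13)/avg = -4.33/10.835 = -0.399630…
E_cross = (-970/13705) / (-4.33/10.835) = 0.1771…
E_cross > 0 ⇒ the goods are substitutes.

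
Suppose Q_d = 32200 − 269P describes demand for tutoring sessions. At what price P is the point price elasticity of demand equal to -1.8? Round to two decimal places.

76.95

Ed = −269P/(32200 − 269P). Set this equal to -1.8:
269P = 1.8·(32200 − 269P) ⇒ 269P(1 + 1.8) = 1.8·32200
P = 1.8·32200 / (269·2.8) = 76.9516…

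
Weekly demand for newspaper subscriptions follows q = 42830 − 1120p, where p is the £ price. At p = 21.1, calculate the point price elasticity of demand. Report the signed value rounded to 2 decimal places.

dq/dp = −1120. At p = 21.1, q = 42830 − 1120(21.1) = 19198.
Ed = (dq/dp)·(p/q) = −1120 × (21.1/19198) = -1.2309…

-1.23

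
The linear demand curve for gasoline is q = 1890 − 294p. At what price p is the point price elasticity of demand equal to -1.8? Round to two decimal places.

4.13

Ed = −294p/(1890 − 294p). Set this equal to -1.8:
294p = 1.8·(1890 − 294p) ⇒ 294p(1 + 1.8) = 1.8·1890
p = 1.8·1890 / (294·2.8) = 4.1326…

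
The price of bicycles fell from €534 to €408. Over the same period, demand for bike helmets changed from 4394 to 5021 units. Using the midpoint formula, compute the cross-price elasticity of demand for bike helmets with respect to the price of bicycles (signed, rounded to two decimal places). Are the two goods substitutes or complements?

%ΔQ_{bike helmets} = (5021 − 4394)/avg = 627/4707.5 = 0.133191…
%ΔP_{bicycles} = (408 − 534)/avg = -126/471 = -0.267515…
E_cross = (627/4707.5) / (-126/471) = -0.4978…
E_cross < 0 ⇒ the goods are complements.

-0.50; complements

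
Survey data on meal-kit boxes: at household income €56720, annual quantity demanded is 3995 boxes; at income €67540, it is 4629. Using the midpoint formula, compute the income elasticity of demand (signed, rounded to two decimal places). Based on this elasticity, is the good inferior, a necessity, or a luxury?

%ΔQ = (4629 − 3995)/[( 3995 + 4629)/2] = 634/4312 = 0.147031…
%ΔIncome = (67540 − 56720)/[( 56720 + 67540)/2] = 10820/62130 = 0.174150…
E_income = (634/4312) / (10820/62130) = 0.8442…
0 < E_income < 1 ⇒ normal good, necessity.

0.84; necessity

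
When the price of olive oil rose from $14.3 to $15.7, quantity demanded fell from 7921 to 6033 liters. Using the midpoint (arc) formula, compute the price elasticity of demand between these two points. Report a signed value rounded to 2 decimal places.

%ΔQ = (6033 − 7921) / [(7921 + 6033)/2] = -1888/6977 = -0.270603…
%ΔP = (15.7 − 14.3) / [(14.3 + 15.7)/2] = 1.4/15 = 0.093333…
Arc Ed = %ΔQ / %ΔP = (-1888/6977) / (1.4/15) = -2.8993…

-2.90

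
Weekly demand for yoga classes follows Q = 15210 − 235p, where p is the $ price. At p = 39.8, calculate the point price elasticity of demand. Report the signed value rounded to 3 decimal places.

-1.597

dQ/dp = −235. At p = 39.8, Q = 15210 − 235(39.8) = 5857.
Ed = (dQ/dp)·(p/Q) = −235 × (39.8/5857) = -1.59689…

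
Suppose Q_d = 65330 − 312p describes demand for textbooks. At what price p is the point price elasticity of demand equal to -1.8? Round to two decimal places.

134.61

Ed = −312p/(65330 − 312p). Set this equal to -1.8:
312p = 1.8·(65330 − 312p) ⇒ 312p(1 + 1.8) = 1.8·65330
p = 1.8·65330 / (312·2.8) = 134.6085…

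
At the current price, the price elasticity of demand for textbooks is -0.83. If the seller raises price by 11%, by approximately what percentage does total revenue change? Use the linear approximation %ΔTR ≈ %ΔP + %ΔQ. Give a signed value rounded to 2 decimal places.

+1.87%

%ΔQ ≈ Ed × %ΔP = (-0.83) × (+11%) = -9.1300%
%ΔTR ≈ %ΔP + %ΔQ = (+11%) + (-9.1300%) = +1.8700%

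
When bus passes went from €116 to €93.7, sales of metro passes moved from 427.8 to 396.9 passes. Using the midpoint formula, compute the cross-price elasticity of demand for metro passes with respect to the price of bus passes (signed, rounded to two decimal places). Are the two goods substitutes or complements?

%ΔQ_{metro passes} = (396.9 − 427.8)/avg = -30.9/412.35 = -0.074936…
%ΔP_{bus passes} = (93.7 − 116)/avg = -22.3/104.85 = -0.212684…
E_cross = (-30.9/412.35) / (-22.3/104.85) = 0.3523…
E_cross > 0 ⇒ the goods are substitutes.

0.35; substitutes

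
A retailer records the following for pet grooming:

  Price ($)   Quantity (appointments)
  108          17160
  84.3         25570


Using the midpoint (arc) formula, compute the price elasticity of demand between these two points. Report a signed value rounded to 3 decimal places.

%ΔQ = (25570 − 17160) / [(17160 + 25570)/2] = 8410/21365 = 0.393634…
%ΔP = (84.3 − 108) / [(108 + 84.3)/2] = -23.7/96.15 = -0.246489…
Arc Ed = %ΔQ / %ΔP = (8410/21365) / (-23.7/96.15) = -1.59696…

-1.597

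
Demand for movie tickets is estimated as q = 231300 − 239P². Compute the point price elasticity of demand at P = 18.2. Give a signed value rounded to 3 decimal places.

dq/dP = −2·239·P = -8699.6. At P = 18.2, q = 152133.64.
Ed = (dq/dP)·(P/q) = (-8699.6) × (18.2/152133.64) = -1.04074…

-1.041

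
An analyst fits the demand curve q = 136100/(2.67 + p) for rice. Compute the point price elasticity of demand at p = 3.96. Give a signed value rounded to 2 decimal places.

-0.60

dq/dp = −136100/(2.67 + p)² = -3096.21. At p = 3.96, q = 20527.9.
Ed = (dq/dp)·(p/q) = (-3096.21) × (3.96/20527.9) = -0.5972…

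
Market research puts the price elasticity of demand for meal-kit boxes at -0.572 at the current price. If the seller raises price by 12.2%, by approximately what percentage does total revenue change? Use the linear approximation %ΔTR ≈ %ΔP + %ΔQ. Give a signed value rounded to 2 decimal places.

%ΔQ ≈ Ed × %ΔP = (-0.572) × (+12.2%) = -6.9784%
%ΔTR ≈ %ΔP + %ΔQ = (+12.2%) + (-6.9784%) = +5.2216%

+5.22%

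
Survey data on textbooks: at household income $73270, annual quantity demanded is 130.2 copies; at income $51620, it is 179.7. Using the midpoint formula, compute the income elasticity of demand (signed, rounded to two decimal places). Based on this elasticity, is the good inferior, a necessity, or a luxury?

-0.92; inferior

%ΔQ = (179.7 − 130.2)/[( 130.2 + 179.7)/2] = 49.5/154.95 = 0.319457…
%ΔIncome = (51620 − 73270)/[( 73270 + 51620)/2] = -21650/62445 = -0.346705…
E_income = (49.5/154.95) / (-21650/62445) = -0.9214…
E_income < 0 ⇒ inferior good.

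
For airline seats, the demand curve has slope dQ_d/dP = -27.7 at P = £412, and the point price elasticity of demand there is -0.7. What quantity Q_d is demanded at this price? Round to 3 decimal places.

16303.429

Ed = (dQ_d/dP)·(P/Q_d) ⇒ Q_d = (dQ_d/dP)·P/Ed = (-27.7)·412/(-0.7) = 16303.42857…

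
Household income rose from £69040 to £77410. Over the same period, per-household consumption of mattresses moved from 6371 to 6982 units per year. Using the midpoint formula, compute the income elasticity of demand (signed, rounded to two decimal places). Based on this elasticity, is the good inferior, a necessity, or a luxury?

0.80; necessity

%ΔQ = (6982 − 6371)/[( 6371 + 6982)/2] = 611/6676.5 = 0.091515…
%ΔIncome = (77410 − 69040)/[( 69040 + 77410)/2] = 8370/73225 = 0.114305…
E_income = (611/6676.5) / (8370/73225) = 0.8006…
0 < E_income < 1 ⇒ normal good, necessity.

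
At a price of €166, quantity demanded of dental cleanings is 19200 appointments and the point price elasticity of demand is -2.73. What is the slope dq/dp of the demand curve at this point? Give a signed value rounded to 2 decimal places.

-315.76

Ed = (dq/dp)·(p/q) ⇒ dq/dp = Ed·q/p = (-2.73)·19200/166 = -315.7590…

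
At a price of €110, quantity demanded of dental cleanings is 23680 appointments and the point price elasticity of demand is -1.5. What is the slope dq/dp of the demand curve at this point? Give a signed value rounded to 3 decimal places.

-322.909

Ed = (dq/dp)·(p/q) ⇒ dq/dp = Ed·q/p = (-1.5)·23680/110 = -322.90909…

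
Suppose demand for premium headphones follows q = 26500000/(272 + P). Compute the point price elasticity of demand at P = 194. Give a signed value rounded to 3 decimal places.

-0.416

dq/dP = −26500000/(272 + P)² = -122.032. At P = 194, q = 56867.
Ed = (dq/dP)·(P/q) = (-122.032) × (194/56867) = -0.41630…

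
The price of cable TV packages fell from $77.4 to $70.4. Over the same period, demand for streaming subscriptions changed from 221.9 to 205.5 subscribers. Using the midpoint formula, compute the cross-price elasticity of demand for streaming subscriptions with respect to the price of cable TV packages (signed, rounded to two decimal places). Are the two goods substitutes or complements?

%ΔQ_{streaming subscriptions} = (205.5 − 221.9)/avg = -16.4/213.7 = -0.076743…
%ΔP_{cable TV packages} = (70.4 − 77.4)/avg = -7/73.9 = -0.094722…
E_cross = (-16.4/213.7) / (-7/73.9) = 0.8101…
E_cross > 0 ⇒ the goods are substitutes.

0.81; substitutes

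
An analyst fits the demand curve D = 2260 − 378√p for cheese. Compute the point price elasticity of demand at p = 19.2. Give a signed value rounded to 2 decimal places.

-1.37

dD/dp = −378/(2√p) = -43.1332. At p = 19.2, D = 603.687.
Ed = (dD/dp)·(p/D) = (-43.1332) × (19.2/603.687) = -1.3718…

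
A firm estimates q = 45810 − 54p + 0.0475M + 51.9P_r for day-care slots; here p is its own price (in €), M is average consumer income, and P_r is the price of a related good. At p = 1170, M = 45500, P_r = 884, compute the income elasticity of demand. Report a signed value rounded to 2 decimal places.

0.07

At the given values, q = 45810 − 54(1170) + 0.0475(45500) + 51.9(884) = 30670.85.
∂q/∂M = 0.0475.
E = (0.0475) × (45500/30670.85) = 0.0704…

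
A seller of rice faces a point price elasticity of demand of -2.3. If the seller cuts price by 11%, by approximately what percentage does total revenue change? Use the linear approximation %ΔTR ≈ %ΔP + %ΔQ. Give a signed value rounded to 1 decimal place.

+14.3%

%ΔQ ≈ Ed × %ΔP = (-2.3) × (-11%) = +25.3000%
%ΔTR ≈ %ΔP + %ΔQ = (-11%) + (+25.3000%) = +14.3000%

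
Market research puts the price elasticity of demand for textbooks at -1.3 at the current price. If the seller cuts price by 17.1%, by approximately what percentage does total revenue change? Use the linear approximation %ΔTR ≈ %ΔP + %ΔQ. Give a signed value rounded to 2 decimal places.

%ΔQ ≈ Ed × %ΔP = (-1.3) × (-17.1%) = +22.2300%
%ΔTR ≈ %ΔP + %ΔQ = (-17.1%) + (+22.2300%) = +5.1300%

+5.13%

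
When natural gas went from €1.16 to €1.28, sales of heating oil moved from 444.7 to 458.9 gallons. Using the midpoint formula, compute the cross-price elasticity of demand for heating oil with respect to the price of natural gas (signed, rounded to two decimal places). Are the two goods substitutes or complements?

0.32; substitutes

%ΔQ_{heating oil} = (458.9 − 444.7)/avg = 14.2/451.8 = 0.031429…
%ΔP_{natural gas} = (1.28 − 1.16)/avg = 0.12/1.22 = 0.098360…
E_cross = (14.2/451.8) / (0.12/1.22) = 0.3195…
E_cross > 0 ⇒ the goods are substitutes.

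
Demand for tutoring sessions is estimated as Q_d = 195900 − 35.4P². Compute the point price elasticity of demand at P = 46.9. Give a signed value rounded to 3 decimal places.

dQ_d/dP = −2·35.4·P = -3320.52. At P = 46.9, Q_d = 118033.806.
Ed = (dQ_d/dP)·(P/Q_d) = (-3320.52) × (46.9/118033.806) = -1.31938…

-1.319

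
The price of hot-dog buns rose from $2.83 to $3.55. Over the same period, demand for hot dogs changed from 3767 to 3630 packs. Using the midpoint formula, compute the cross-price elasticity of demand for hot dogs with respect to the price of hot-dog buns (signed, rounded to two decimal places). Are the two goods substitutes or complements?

-0.16; complements

%ΔQ_{hot dogs} = (3630 − 3767)/avg = -137/3698.5 = -0.037042…
%ΔP_{hot-dog buns} = (3.55 − 2.83)/avg = 0.72/3.19 = 0.225705…
E_cross = (-137/3698.5) / (0.72/3.19) = -0.1641…
E_cross < 0 ⇒ the goods are complements.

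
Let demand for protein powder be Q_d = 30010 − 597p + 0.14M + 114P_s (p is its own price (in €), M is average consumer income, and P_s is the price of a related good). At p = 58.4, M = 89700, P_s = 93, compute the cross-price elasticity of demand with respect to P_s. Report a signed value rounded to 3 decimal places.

0.579

At the given values, Q_d = 30010 − 597(58.4) + 0.14(89700) + 114(93) = 18305.2.
∂Q_d/∂P_s = 114.
E = (114) × (93/18305.2) = 0.57917…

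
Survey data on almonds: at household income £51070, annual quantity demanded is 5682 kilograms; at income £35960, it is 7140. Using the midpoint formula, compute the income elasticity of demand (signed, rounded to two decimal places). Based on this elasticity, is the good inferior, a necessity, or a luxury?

-0.65; inferior

%ΔQ = (7140 − 5682)/[( 5682 + 7140)/2] = 1458/6411 = 0.227421…
%ΔIncome = (35960 − 51070)/[( 51070 + 35960)/2] = -15110/43515 = -0.347236…
E_income = (1458/6411) / (-15110/43515) = -0.6549…
E_income < 0 ⇒ inferior good.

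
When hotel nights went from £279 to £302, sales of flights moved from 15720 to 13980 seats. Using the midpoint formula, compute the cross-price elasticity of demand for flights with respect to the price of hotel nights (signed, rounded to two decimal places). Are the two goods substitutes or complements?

%ΔQ_{flights} = (13980 − 15720)/avg = -1740/14850 = -0.117171…
%ΔP_{hotel nights} = (302 − 279)/avg = 23/290.5 = 0.079173…
E_cross = (-1740/14850) / (23/290.5) = -1.4799…
E_cross < 0 ⇒ the goods are complements.

-1.48; complements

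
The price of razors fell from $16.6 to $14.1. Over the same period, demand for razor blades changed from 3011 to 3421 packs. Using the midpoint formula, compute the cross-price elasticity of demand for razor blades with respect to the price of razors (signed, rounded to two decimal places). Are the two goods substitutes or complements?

%ΔQ_{razor blades} = (3421 − 3011)/avg = 410/3216 = 0.127487…
%ΔP_{razors} = (14.1 − 16.6)/avg = -2.5/15.35 = -0.162866…
E_cross = (410/3216) / (-2.5/15.35) = -0.7827…
E_cross < 0 ⇒ the goods are complements.

-0.78; complements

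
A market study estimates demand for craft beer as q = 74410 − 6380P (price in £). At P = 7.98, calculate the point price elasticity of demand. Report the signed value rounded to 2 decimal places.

-2.17

dq/dP = −6380. At P = 7.98, q = 74410 − 6380(7.98) = 23497.6.
Ed = (dq/dP)·(P/q) = −6380 × (7.98/23497.6) = -2.1667…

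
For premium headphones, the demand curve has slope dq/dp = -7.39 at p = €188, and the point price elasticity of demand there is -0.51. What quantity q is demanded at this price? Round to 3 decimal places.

Ed = (dq/dp)·(p/q) ⇒ q = (dq/dp)·p/Ed = (-7.39)·188/(-0.51) = 2724.15686…

2724.157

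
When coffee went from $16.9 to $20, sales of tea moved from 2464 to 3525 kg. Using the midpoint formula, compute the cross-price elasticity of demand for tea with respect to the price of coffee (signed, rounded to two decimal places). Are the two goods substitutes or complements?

2.11; substitutes

%ΔQ_{tea} = (3525 − 2464)/avg = 1061/2994.5 = 0.354316…
%ΔP_{coffee} = (20 − 16.9)/avg = 3.1/18.45 = 0.168021…
E_cross = (1061/2994.5) / (3.1/18.45) = 2.1087…
E_cross > 0 ⇒ the goods are substitutes.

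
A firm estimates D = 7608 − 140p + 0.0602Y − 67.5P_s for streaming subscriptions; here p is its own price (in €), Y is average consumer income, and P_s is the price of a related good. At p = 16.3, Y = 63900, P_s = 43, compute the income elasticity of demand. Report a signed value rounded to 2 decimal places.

At the given values, D = 7608 − 140(16.3) + 0.0602(63900) − 67.5(43) = 6270.28.
∂D/∂Y = 0.0602.
E = (0.0602) × (63900/6270.28) = 0.6134…

0.61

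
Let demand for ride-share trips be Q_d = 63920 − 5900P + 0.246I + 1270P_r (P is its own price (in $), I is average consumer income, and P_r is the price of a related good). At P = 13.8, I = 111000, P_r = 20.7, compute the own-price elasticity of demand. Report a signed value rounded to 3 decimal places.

-2.256

At the given values, Q_d = 63920 − 5900(13.8) + 0.246(111000) + 1270(20.7) = 36095.
∂Q_d/∂P = −5900.
E = (-5900) × (13.8/36095) = -2.25571…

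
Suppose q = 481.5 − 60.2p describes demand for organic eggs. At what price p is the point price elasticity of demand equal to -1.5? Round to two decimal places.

Ed = −60.2p/(481.5 − 60.2p). Set this equal to -1.5:
60.2p = 1.5·(481.5 − 60.2p) ⇒ 60.2p(1 + 1.5) = 1.5·481.5
p = 1.5·481.5 / (60.2·2.5) = 4.7990…

4.80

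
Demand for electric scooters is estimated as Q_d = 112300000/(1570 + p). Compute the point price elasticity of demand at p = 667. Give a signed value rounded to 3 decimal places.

dQ_d/dp = −112300000/(1570 + p)² = -22.4413. At p = 667, Q_d = 50201.2.
Ed = (dQ_d/dp)·(p/Q_d) = (-22.4413) × (667/50201.2) = -0.29816…

-0.298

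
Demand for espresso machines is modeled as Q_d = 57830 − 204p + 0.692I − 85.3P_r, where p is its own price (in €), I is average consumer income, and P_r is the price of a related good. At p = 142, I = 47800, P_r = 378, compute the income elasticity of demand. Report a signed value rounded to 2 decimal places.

At the given values, Q_d = 57830 − 204(142) + 0.692(47800) − 85.3(378) = 29696.2.
∂Q_d/∂I = 0.692.
E = (0.692) × (47800/29696.2) = 1.1138…

1.11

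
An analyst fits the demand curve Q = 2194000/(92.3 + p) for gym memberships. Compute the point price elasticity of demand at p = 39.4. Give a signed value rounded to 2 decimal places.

dQ/dp = −2194000/(92.3 + p)² = -126.493. At p = 39.4, Q = 16659.1.
Ed = (dQ/dp)·(p/Q) = (-126.493) × (39.4/16659.1) = -0.2991…

-0.30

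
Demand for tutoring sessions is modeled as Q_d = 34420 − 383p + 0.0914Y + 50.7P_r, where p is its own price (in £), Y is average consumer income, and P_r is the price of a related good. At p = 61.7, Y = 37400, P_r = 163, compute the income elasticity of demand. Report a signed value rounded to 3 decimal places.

At the given values, Q_d = 34420 − 383(61.7) + 0.0914(37400) + 50.7(163) = 22471.36.
∂Q_d/∂Y = 0.0914.
E = (0.0914) × (37400/22471.36) = 0.15212…

0.152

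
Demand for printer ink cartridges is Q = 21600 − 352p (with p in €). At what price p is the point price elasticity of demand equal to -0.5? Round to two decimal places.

20.45

Ed = −352p/(21600 − 352p). Set this equal to -0.5:
352p = 0.5·(21600 − 352p) ⇒ 352p(1 + 0.5) = 0.5·21600
p = 0.5·21600 / (352·1.5) = 20.4545…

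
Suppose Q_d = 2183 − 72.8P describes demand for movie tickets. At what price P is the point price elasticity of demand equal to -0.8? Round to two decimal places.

Ed = −72.8P/(2183 − 72.8P). Set this equal to -0.8:
72.8P = 0.8·(2183 − 72.8P) ⇒ 72.8P(1 + 0.8) = 0.8·2183
P = 0.8·2183 / (72.8·1.8) = 13.3272…

13.33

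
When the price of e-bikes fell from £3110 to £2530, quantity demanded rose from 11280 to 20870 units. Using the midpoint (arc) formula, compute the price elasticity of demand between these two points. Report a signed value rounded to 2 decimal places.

-2.90

%ΔQ = (20870 − 11280) / [(11280 + 20870)/2] = 9590/16075 = 0.596578…
%ΔP = (2530 − 3110) / [(3110 + 2530)/2] = -580/2820 = -0.205673…
Arc Ed = %ΔQ / %ΔP = (9590/16075) / (-580/2820) = -2.9006…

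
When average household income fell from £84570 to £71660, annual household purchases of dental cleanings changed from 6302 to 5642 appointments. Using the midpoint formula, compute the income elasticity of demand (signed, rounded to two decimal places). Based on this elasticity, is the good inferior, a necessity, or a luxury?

0.67; necessity

%ΔQ = (5642 − 6302)/[( 6302 + 5642)/2] = -660/5972 = -0.110515…
%ΔIncome = (71660 − 84570)/[( 84570 + 71660)/2] = -12910/78115 = -0.165269…
E_income = (-660/5972) / (-12910/78115) = 0.6687…
0 < E_income < 1 ⇒ normal good, necessity.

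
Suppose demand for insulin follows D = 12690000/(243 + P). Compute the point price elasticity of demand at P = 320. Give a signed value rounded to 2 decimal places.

dD/dP = −12690000/(243 + P)² = -40.0355. At P = 320, D = 22540.
Ed = (dD/dP)·(P/D) = (-40.0355) × (320/22540) = -0.5683…

-0.57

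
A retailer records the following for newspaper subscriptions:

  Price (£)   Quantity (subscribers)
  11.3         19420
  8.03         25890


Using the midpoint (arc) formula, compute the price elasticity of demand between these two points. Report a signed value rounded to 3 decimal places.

%ΔQ = (25890 − 19420) / [(19420 + 25890)/2] = 6470/22655 = 0.285588…
%ΔP = (8.03 − 11.3) / [(11.3 + 8.03)/2] = -3.27/9.665 = -0.338334…
Arc Ed = %ΔQ / %ΔP = (6470/22655) / (-3.27/9.665) = -0.84410…

-0.844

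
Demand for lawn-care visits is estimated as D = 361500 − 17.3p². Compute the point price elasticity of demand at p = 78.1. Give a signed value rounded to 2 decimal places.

dD/dp = −2·17.3·p = -2702.26. At p = 78.1, D = 255976.747.
Ed = (dD/dp)·(p/D) = (-2702.26) × (78.1/255976.747) = -0.8244…

-0.82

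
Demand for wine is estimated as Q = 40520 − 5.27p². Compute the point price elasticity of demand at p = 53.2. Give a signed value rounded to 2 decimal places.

dQ/dp = −2·5.27·p = -560.728. At p = 53.2, Q = 25604.6352.
Ed = (dQ/dp)·(p/Q) = (-560.728) × (53.2/25604.6352) = -1.1650…

-1.17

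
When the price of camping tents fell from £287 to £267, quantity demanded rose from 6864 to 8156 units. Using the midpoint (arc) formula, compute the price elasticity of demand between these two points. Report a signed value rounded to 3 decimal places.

-2.383

%ΔQ = (8156 − 6864) / [(6864 + 8156)/2] = 1292/7510 = 0.172037…
%ΔP = (267 − 287) / [(287 + 267)/2] = -20/277 = -0.072202…
Arc Ed = %ΔQ / %ΔP = (1292/7510) / (-20/277) = -2.38271…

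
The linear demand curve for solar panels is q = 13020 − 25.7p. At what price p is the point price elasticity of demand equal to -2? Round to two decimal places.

337.74

Ed = −25.7p/(13020 − 25.7p). Set this equal to -2:
25.7p = 2·(13020 − 25.7p) ⇒ 25.7p(1 + 2) = 2·13020
p = 2·13020 / (25.7·3) = 337.7431…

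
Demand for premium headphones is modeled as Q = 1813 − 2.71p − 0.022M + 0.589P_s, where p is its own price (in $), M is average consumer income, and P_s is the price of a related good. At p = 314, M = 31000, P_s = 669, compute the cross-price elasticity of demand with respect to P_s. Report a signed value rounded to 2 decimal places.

0.58

At the given values, Q = 1813 − 2.71(314) − 0.022(31000) + 0.589(669) = 674.101.
∂Q/∂P_s = 0.589.
E = (0.589) × (669/674.101) = 0.5845…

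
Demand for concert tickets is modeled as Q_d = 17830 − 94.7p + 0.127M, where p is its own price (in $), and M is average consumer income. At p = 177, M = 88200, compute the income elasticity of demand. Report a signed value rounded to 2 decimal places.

0.91

At the given values, Q_d = 17830 − 94.7(177) + 0.127(88200) = 12269.5.
∂Q_d/∂M = 0.127.
E = (0.127) × (88200/12269.5) = 0.9129…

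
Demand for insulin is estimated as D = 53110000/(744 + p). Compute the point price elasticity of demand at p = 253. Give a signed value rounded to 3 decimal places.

-0.254

dD/dp = −53110000/(744 + p)² = -53.4301. At p = 253, D = 53269.8.
Ed = (dD/dp)·(p/D) = (-53.4301) × (253/53269.8) = -0.25376…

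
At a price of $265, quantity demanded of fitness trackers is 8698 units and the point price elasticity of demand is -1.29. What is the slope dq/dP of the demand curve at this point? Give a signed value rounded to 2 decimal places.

-42.34

Ed = (dq/dP)·(P/q) ⇒ dq/dP = Ed·q/P = (-1.29)·8698/265 = -42.3412…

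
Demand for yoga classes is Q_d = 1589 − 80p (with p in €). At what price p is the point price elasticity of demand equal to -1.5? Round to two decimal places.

11.92

Ed = −80p/(1589 − 80p). Set this equal to -1.5:
80p = 1.5·(1589 − 80p) ⇒ 80p(1 + 1.5) = 1.5·1589
p = 1.5·1589 / (80·2.5) = 11.9175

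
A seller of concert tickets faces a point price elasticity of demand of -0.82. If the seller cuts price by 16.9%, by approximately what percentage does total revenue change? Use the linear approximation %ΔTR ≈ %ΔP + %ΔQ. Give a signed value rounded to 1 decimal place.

-3.0%

%ΔQ ≈ Ed × %ΔP = (-0.82) × (-16.9%) = +13.8580%
%ΔTR ≈ %ΔP + %ΔQ = (-16.9%) + (+13.8580%) = -3.0420%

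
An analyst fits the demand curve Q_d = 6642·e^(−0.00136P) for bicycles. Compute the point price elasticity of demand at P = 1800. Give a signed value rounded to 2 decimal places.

-2.45

dQ_d/dP = −0.00136·Q_d = -0.781061. At P = 1800, Q_d = 574.309.
Ed = (dQ_d/dP)·(P/Q_d) = (-0.781061) × (1800/574.309) = -2.448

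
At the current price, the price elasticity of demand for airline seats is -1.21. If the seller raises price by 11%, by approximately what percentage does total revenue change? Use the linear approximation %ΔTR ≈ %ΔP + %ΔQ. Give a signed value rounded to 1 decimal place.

%ΔQ ≈ Ed × %ΔP = (-1.21) × (+11%) = -13.3100%
%ΔTR ≈ %ΔP + %ΔQ = (+11%) + (-13.3100%) = -2.3100%

-2.3%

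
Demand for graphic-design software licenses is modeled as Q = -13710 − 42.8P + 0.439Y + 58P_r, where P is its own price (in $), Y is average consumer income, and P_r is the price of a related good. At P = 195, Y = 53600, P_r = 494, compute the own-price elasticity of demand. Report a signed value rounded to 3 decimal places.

-0.277

At the given values, Q = -13710 − 42.8(195) + 0.439(53600) + 58(494) = 30126.4.
∂Q/∂P = −42.8.
E = (-42.8) × (195/30126.4) = -0.27703…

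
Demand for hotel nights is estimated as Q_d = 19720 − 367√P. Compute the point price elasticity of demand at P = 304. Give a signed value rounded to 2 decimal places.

-0.24

dQ_d/dP = −367/(2√P) = -10.5244. At P = 304, Q_d = 13321.1.
Ed = (dQ_d/dP)·(P/Q_d) = (-10.5244) × (304/13321.1) = -0.2401…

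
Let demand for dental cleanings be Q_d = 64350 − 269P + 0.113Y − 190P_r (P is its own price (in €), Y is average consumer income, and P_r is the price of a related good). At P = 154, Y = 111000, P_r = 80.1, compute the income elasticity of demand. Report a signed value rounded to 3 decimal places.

0.619

At the given values, Q_d = 64350 − 269(154) + 0.113(111000) − 190(80.1) = 20248.
∂Q_d/∂Y = 0.113.
E = (0.113) × (111000/20248) = 0.61946…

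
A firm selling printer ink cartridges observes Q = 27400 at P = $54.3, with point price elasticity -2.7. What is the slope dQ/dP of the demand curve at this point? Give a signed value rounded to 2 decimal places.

Ed = (dQ/dP)·(P/Q) ⇒ dQ/dP = Ed·Q/P = (-2.7)·27400/54.3 = -1362.4309…

-1362.43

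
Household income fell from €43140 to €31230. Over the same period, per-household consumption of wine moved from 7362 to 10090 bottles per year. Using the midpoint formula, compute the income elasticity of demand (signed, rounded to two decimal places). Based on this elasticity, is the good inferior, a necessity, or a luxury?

%ΔQ = (10090 − 7362)/[( 7362 + 10090)/2] = 2728/8726 = 0.312628…
%ΔIncome = (31230 − 43140)/[( 43140 + 31230)/2] = -11910/37185 = -0.320290…
E_income = (2728/8726) / (-11910/37185) = -0.9760…
E_income < 0 ⇒ inferior good.

-0.98; inferior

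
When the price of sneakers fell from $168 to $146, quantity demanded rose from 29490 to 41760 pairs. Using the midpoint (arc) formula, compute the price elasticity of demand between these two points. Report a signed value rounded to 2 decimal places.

-2.46

%ΔQ = (41760 − 29490) / [(29490 + 41760)/2] = 12270/35625 = 0.344421…
%ΔP = (146 − 168) / [(168 + 146)/2] = -22/157 = -0.140127…
Arc Ed = %ΔQ / %ΔP = (12270/35625) / (-22/157) = -2.4579…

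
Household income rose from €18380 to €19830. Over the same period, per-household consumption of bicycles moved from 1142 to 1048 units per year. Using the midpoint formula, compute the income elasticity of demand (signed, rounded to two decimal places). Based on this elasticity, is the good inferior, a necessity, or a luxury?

%ΔQ = (1048 − 1142)/[( 1142 + 1048)/2] = -94/1095 = -0.085844…
%ΔIncome = (19830 − 18380)/[( 18380 + 19830)/2] = 1450/19105 = 0.075896…
E_income = (-94/1095) / (1450/19105) = -1.1310…
E_income < 0 ⇒ inferior good.

-1.13; inferior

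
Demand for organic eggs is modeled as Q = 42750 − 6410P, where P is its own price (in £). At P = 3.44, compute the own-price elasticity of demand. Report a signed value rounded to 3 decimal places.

At the given values, Q = 42750 − 6410(3.44) = 20699.6.
∂Q/∂P = −6410.
E = (-6410) × (3.44/20699.6) = -1.06525…

-1.065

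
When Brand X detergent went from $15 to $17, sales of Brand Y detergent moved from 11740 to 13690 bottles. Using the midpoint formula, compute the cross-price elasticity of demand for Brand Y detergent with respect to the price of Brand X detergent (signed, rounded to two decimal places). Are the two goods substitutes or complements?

1.23; substitutes

%ΔQ_{Brand Y detergent} = (13690 − 11740)/avg = 1950/12715 = 0.153362…
%ΔP_{Brand X detergent} = (17 − 15)/avg = 2/16 = 0.125
E_cross = (1950/12715) / (2/16) = 1.2268…
E_cross > 0 ⇒ the goods are substitutes.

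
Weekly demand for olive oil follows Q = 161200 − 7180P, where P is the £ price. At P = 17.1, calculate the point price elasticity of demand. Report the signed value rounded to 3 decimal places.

-3.196

dQ/dP = −7180. At P = 17.1, Q = 161200 − 7180(17.1) = 38422.
Ed = (dQ/dP)·(P/Q) = −7180 × (17.1/38422) = -3.19551…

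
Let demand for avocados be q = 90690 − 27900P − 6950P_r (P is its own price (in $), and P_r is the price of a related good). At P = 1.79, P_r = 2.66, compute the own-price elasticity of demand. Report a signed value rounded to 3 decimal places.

-2.243

At the given values, q = 90690 − 27900(1.79) − 6950(2.66) = 22262.
∂q/∂P = −27900.
E = (-27900) × (1.79/22262) = -2.24332…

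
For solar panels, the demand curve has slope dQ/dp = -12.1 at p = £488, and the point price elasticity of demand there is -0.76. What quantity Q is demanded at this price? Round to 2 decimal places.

Ed = (dQ/dp)·(p/Q) ⇒ Q = (dQ/dp)·p/Ed = (-12.1)·488/(-0.76) = 7769.4736…

7769.47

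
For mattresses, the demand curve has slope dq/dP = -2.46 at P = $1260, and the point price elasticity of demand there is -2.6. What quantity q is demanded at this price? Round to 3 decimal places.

Ed = (dq/dP)·(P/q) ⇒ q = (dq/dP)·P/Ed = (-2.46)·1260/(-2.6) = 1192.15384…

1192.154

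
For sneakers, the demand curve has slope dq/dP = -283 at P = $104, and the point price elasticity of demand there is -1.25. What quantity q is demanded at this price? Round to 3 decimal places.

23545.600

Ed = (dq/dP)·(P/q) ⇒ q = (dq/dP)·P/Ed = (-283)·104/(-1.25) = 23545.6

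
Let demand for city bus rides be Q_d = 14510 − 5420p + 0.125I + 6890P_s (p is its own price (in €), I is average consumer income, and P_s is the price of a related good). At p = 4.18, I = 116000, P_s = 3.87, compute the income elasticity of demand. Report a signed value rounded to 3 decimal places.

At the given values, Q_d = 14510 − 5420(4.18) + 0.125(116000) + 6890(3.87) = 33018.7.
∂Q_d/∂I = 0.125.
E = (0.125) × (116000/33018.7) = 0.43914…

0.439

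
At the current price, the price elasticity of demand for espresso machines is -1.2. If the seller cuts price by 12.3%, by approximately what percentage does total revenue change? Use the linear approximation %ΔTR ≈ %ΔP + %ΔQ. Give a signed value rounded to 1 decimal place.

%ΔQ ≈ Ed × %ΔP = (-1.2) × (-12.3%) = +14.7600%
%ΔTR ≈ %ΔP + %ΔQ = (-12.3%) + (+14.7600%) = +2.4600%

+2.5%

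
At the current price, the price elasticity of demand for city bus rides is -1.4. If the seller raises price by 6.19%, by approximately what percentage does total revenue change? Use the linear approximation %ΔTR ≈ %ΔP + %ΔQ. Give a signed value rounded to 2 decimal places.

%ΔQ ≈ Ed × %ΔP = (-1.4) × (+6.19%) = -8.6660%
%ΔTR ≈ %ΔP + %ΔQ = (+6.19%) + (-8.6660%) = -2.4760%

-2.48%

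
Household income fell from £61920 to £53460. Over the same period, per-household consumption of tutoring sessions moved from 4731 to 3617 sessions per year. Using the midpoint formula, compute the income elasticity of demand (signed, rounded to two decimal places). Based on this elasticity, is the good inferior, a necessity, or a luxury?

1.82; luxury

%ΔQ = (3617 − 4731)/[( 4731 + 3617)/2] = -1114/4174 = -0.266890…
%ΔIncome = (53460 − 61920)/[( 61920 + 53460)/2] = -8460/57690 = -0.146645…
E_income = (-1114/4174) / (-8460/57690) = 1.8199…
E_income > 1 ⇒ normal good, luxury.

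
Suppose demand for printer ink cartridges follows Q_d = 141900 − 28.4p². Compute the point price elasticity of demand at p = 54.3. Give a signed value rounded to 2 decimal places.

dQ_d/dp = −2·28.4·p = -3084.24. At p = 54.3, Q_d = 58162.884.
Ed = (dQ_d/dp)·(p/Q_d) = (-3084.24) × (54.3/58162.884) = -2.8794…

-2.88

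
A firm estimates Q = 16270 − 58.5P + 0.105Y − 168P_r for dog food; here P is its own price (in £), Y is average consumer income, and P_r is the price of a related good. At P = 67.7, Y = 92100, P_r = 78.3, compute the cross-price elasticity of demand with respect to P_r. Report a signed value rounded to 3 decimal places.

At the given values, Q = 16270 − 58.5(67.7) + 0.105(92100) − 168(78.3) = 8825.65.
∂Q/∂P_r = -168.
E = (-168) × (78.3/8825.65) = -1.49047…

-1.490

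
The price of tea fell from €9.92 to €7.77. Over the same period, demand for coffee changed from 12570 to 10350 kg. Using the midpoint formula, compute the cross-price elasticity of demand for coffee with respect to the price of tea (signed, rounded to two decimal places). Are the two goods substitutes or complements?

%ΔQ_{coffee} = (10350 − 12570)/avg = -2220/11460 = -0.193717…
%ΔP_{tea} = (7.77 − 9.92)/avg = -2.15/8.845 = -0.243075…
E_cross = (-2220/11460) / (-2.15/8.845) = 0.7969…
E_cross > 0 ⇒ the goods are substitutes.

0.80; substitutes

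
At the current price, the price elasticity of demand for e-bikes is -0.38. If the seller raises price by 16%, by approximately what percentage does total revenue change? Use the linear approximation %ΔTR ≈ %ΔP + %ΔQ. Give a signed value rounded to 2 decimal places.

%ΔQ ≈ Ed × %ΔP = (-0.38) × (+16%) = -6.0800%
%ΔTR ≈ %ΔP + %ΔQ = (+16%) + (-6.0800%) = +9.9200%

+9.92%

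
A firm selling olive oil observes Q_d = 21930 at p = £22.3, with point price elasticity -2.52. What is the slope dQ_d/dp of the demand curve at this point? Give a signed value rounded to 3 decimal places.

-2478.188

Ed = (dQ_d/dp)·(p/Q_d) ⇒ dQ_d/dp = Ed·Q_d/p = (-2.52)·21930/22.3 = -2478.18834…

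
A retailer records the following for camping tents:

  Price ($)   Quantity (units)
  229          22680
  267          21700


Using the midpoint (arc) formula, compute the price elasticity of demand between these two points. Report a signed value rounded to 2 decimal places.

%ΔQ = (21700 − 22680) / [(22680 + 21700)/2] = -980/22190 = -0.044164…
%ΔP = (267 − 229) / [(229 + 267)/2] = 38/248 = 0.153225…
Arc Ed = %ΔQ / %ΔP = (-980/22190) / (38/248) = -0.2882…

-0.29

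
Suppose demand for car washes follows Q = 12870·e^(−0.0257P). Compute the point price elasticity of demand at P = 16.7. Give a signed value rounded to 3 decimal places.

-0.429

dQ/dP = −0.0257·Q = -215.336. At P = 16.7, Q = 8378.84.
Ed = (dQ/dP)·(P/Q) = (-215.336) × (16.7/8378.84) = -0.42919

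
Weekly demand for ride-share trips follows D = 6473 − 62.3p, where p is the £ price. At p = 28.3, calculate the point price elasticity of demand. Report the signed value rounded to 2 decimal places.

dD/dp = −62.3. At p = 28.3, D = 6473 − 62.3(28.3) = 4709.91.
Ed = (dD/dp)·(p/D) = −62.3 × (28.3/4709.91) = -0.3743…

-0.37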